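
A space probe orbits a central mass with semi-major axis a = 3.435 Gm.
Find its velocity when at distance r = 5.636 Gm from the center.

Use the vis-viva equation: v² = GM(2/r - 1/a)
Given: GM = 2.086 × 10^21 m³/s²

Convert to SI: a = 3.435 Gm = 3.435e+09 m; r = 5.636 Gm = 5.636e+09 m.
Vis-viva: v = √(GM · (2/r − 1/a)).
2/r − 1/a = 2/5.636e+09 − 1/3.435e+09 = 6.37408e-11 m⁻¹.
v = √(2.086e+21 · 6.37408e-11) m/s ≈ 3.646e+05 m/s = 364.6 km/s.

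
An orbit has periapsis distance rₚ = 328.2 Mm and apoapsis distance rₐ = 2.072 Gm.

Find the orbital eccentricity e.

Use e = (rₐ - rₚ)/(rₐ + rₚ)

Convert to SI: rₚ = 328.2 Mm = 3.282e+08 m; rₐ = 2.072 Gm = 2.072e+09 m.
e = (rₐ − rₚ) / (rₐ + rₚ).
e = (2.072e+09 − 3.282e+08) / (2.072e+09 + 3.282e+08) = 1.7438e+09 / 2.4002e+09 ≈ 0.7265.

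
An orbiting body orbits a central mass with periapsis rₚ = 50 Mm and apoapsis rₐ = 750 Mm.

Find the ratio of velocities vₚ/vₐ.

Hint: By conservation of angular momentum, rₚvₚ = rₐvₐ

Convert to SI: rₚ = 50 Mm = 5e+07 m; rₐ = 750 Mm = 7.5e+08 m.
Conservation of angular momentum gives rₚvₚ = rₐvₐ, so vₚ/vₐ = rₐ/rₚ.
vₚ/vₐ = 7.5e+08 / 5e+07 ≈ 15.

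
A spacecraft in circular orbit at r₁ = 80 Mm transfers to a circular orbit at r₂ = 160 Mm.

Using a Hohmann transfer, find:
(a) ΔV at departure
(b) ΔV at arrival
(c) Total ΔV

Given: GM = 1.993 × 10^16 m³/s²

Convert to SI: r₁ = 80 Mm = 8e+07 m; r₂ = 160 Mm = 1.6e+08 m.
Transfer semi-major axis: a_t = (r₁ + r₂)/2 = (8e+07 + 1.6e+08)/2 = 1.2e+08 m.
Circular speeds: v₁ = √(GM/r₁) = 15783.7 m/s, v₂ = √(GM/r₂) = 11160.8 m/s.
Transfer speeds (vis-viva v² = GM(2/r − 1/a_t)): v₁ᵗ = 18225.4 m/s, v₂ᵗ = 9112.72 m/s.
(a) ΔV₁ = |v₁ᵗ − v₁| ≈ 2442 m/s = 2.442 km/s.
(b) ΔV₂ = |v₂ − v₂ᵗ| ≈ 2048 m/s = 2.048 km/s.
(c) ΔV_total = ΔV₁ + ΔV₂ ≈ 4490 m/s = 4.49 km/s.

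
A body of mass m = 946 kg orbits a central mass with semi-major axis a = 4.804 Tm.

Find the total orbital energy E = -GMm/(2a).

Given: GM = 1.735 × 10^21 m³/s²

Convert to SI: a = 4.804 Tm = 4.804e+12 m.
E = −GMm / (2a).
E = −1.735e+21 · 946 / (2 · 4.804e+12) J ≈ -1.708e+11 J = -170.8 GJ.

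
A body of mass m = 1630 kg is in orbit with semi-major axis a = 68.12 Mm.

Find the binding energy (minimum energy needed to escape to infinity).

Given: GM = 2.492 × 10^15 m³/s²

Convert to SI: a = 68.12 Mm = 6.812e+07 m.
Total orbital energy is E = −GMm/(2a); binding energy is E_bind = −E = GMm/(2a).
E_bind = 2.492e+15 · 1630 / (2 · 6.812e+07) J ≈ 2.981e+10 J = 29.81 GJ.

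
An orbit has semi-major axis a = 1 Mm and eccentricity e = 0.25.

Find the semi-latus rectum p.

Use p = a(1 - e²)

Convert to SI: a = 1 Mm = 1e+06 m.
p = a (1 − e²).
p = 1e+06 · (1 − (0.25)²) = 1e+06 · 0.9375 ≈ 9.375e+05 m = 937.5 km.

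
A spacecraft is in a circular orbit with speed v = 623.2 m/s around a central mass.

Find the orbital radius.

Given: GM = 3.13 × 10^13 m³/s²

For a circular orbit, v² = GM / r, so r = GM / v².
r = 3.13e+13 / (623.2)² m ≈ 8.059e+07 m = 8.059 × 10^7 m.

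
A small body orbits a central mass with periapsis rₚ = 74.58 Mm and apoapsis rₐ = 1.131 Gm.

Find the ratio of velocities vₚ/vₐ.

Convert to SI: rₚ = 74.58 Mm = 7.458e+07 m; rₐ = 1.131 Gm = 1.131e+09 m.
Conservation of angular momentum gives rₚvₚ = rₐvₐ, so vₚ/vₐ = rₐ/rₚ.
vₚ/vₐ = 1.131e+09 / 7.458e+07 ≈ 15.16.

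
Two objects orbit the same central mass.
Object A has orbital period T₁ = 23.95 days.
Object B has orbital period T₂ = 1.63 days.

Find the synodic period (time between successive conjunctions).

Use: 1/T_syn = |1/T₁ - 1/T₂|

Convert to SI: T₁ = 23.95 days = 2.06928e+06 s; T₂ = 1.63 days = 140832 s.
T_syn = |T₁ · T₂ / (T₁ − T₂)|.
T_syn = |2.06928e+06 · 140832 / (2.06928e+06 − 140832)| s ≈ 1.511e+05 s = 1.749 days.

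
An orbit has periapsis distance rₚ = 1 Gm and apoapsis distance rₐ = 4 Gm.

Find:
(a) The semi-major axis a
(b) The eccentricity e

Convert to SI: rₚ = 1 Gm = 1e+09 m; rₐ = 4 Gm = 4e+09 m.
(a) a = (rₚ + rₐ) / 2 = (1e+09 + 4e+09) / 2 ≈ 2.5e+09 m = 2.5 Gm.
(b) e = (rₐ − rₚ) / (rₐ + rₚ) = (4e+09 − 1e+09) / (4e+09 + 1e+09) ≈ 0.6.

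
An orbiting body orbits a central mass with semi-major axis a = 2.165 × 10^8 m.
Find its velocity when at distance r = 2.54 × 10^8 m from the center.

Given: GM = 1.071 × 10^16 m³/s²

Vis-viva: v = √(GM · (2/r − 1/a)).
2/r − 1/a = 2/2.54e+08 − 1/2.165e+08 = 3.25508e-09 m⁻¹.
v = √(1.071e+16 · 3.25508e-09) m/s ≈ 5904 m/s = 5.904 km/s.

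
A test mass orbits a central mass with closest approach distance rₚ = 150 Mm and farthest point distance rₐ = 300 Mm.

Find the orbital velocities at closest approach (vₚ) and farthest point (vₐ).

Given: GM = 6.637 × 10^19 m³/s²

Convert to SI: rₚ = 150 Mm = 1.5e+08 m; rₐ = 300 Mm = 3e+08 m.
Use the vis-viva equation v² = GM(2/r − 1/a) with a = (rₚ + rₐ)/2 = (1.5e+08 + 3e+08)/2 = 2.25e+08 m.
vₚ = √(GM · (2/rₚ − 1/a)) = √(6.637e+19 · (2/1.5e+08 − 1/2.25e+08)) m/s ≈ 7.681e+05 m/s = 768.1 km/s.
vₐ = √(GM · (2/rₐ − 1/a)) = √(6.637e+19 · (2/3e+08 − 1/2.25e+08)) m/s ≈ 3.84e+05 m/s = 384 km/s.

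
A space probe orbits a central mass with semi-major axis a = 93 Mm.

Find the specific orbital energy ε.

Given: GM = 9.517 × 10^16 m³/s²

Convert to SI: a = 93 Mm = 9.3e+07 m.
ε = −GM / (2a).
ε = −9.517e+16 / (2 · 9.3e+07) J/kg ≈ -5.117e+08 J/kg = -511.7 MJ/kg.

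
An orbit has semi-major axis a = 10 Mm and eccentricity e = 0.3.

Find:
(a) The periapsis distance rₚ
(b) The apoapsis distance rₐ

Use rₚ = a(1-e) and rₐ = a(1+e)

Convert to SI: a = 10 Mm = 1e+07 m.
(a) rₚ = a(1 − e) = 1e+07 · (1 − 0.3) = 1e+07 · 0.7 ≈ 7e+06 m = 7 Mm.
(b) rₐ = a(1 + e) = 1e+07 · (1 + 0.3) = 1e+07 · 1.3 ≈ 1.3e+07 m = 13 Mm.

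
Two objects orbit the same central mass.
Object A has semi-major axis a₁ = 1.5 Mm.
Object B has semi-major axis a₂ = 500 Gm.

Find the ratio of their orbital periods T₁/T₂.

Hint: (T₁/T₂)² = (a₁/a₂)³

Convert to SI: a₁ = 1.5 Mm = 1.5e+06 m; a₂ = 500 Gm = 5e+11 m.
From Kepler's third law, (T₁/T₂)² = (a₁/a₂)³, so T₁/T₂ = (a₁/a₂)^(3/2).
a₁/a₂ = 1.5e+06 / 5e+11 = 3e-06.
T₁/T₂ = (3e-06)^(3/2) ≈ 5.196e-09.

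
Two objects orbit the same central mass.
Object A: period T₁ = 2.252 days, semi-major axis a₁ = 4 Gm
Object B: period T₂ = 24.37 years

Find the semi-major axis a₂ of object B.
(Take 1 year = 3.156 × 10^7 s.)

Convert to SI: T₁ = 2.252 days = 194573 s; a₁ = 4 Gm = 4e+09 m; T₂ = 24.37 years = 7.69117e+08 s.
Kepler's third law: (T₁/T₂)² = (a₁/a₂)³ ⇒ a₂ = a₁ · (T₂/T₁)^(2/3).
T₂/T₁ = 7.69117e+08 / 194573 = 3952.85.
a₂ = 4e+09 · (3952.85)^(2/3) m ≈ 1e+12 m = 1 Tm.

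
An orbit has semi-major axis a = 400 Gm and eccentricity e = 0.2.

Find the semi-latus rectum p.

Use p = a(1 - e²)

Convert to SI: a = 400 Gm = 4e+11 m.
p = a (1 − e²).
p = 4e+11 · (1 − (0.2)²) = 4e+11 · 0.96 ≈ 3.84e+11 m = 384 Gm.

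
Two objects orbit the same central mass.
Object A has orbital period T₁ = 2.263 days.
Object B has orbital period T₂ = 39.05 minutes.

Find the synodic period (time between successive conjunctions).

Convert to SI: T₁ = 2.263 days = 195523 s; T₂ = 39.05 minutes = 2343 s.
T_syn = |T₁ · T₂ / (T₁ − T₂)|.
T_syn = |195523 · 2343 / (195523 − 2343)| s ≈ 2371 s = 39.52 minutes.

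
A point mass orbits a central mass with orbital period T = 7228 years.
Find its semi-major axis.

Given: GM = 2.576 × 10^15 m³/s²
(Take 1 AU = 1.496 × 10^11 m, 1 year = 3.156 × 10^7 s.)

Convert to SI: T = 7228 years = 2.28116e+11 s.
Invert Kepler's third law: a = (GM · T² / (4π²))^(1/3).
Substituting T = 2.28116e+11 s and GM = 2.576e+15 m³/s²:
a = (2.576e+15 · (2.28116e+11)² / (4π²))^(1/3) m
a ≈ 1.503e+12 m = 10.05 AU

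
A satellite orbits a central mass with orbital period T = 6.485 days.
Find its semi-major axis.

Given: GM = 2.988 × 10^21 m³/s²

Convert to SI: T = 6.485 days = 560304 s.
Invert Kepler's third law: a = (GM · T² / (4π²))^(1/3).
Substituting T = 560304 s and GM = 2.988e+21 m³/s²:
a = (2.988e+21 · (560304)² / (4π²))^(1/3) m
a ≈ 2.875e+10 m = 28.75 Gm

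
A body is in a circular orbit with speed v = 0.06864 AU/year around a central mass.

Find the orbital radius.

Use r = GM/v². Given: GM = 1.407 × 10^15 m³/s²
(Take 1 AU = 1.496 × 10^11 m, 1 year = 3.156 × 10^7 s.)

Convert to SI: v = 0.06864 AU/year = 325.366 m/s.
For a circular orbit, v² = GM / r, so r = GM / v².
r = 1.407e+15 / (325.366)² m ≈ 1.329e+10 m = 0.08884 AU.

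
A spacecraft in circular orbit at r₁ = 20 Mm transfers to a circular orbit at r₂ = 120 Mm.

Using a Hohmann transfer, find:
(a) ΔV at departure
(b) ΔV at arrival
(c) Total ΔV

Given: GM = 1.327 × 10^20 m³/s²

Convert to SI: r₁ = 20 Mm = 2e+07 m; r₂ = 120 Mm = 1.2e+08 m.
Transfer semi-major axis: a_t = (r₁ + r₂)/2 = (2e+07 + 1.2e+08)/2 = 7e+07 m.
Circular speeds: v₁ = √(GM/r₁) = 2.57585e+06 m/s, v₂ = √(GM/r₂) = 1.05159e+06 m/s.
Transfer speeds (vis-viva v² = GM(2/r − 1/a_t)): v₁ᵗ = 3.37258e+06 m/s, v₂ᵗ = 562096 m/s.
(a) ΔV₁ = |v₁ᵗ − v₁| ≈ 7.967e+05 m/s = 796.7 km/s.
(b) ΔV₂ = |v₂ − v₂ᵗ| ≈ 4.895e+05 m/s = 489.5 km/s.
(c) ΔV_total = ΔV₁ + ΔV₂ ≈ 1.286e+06 m/s = 1286 km/s.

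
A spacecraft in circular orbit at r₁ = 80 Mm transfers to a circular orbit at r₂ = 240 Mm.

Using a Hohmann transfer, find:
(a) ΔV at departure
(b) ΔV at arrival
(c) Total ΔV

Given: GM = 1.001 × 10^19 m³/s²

Convert to SI: r₁ = 80 Mm = 8e+07 m; r₂ = 240 Mm = 2.4e+08 m.
Transfer semi-major axis: a_t = (r₁ + r₂)/2 = (8e+07 + 2.4e+08)/2 = 1.6e+08 m.
Circular speeds: v₁ = √(GM/r₁) = 353730 m/s, v₂ = √(GM/r₂) = 204226 m/s.
Transfer speeds (vis-viva v² = GM(2/r − 1/a_t)): v₁ᵗ = 433229 m/s, v₂ᵗ = 144410 m/s.
(a) ΔV₁ = |v₁ᵗ − v₁| ≈ 7.95e+04 m/s = 79.5 km/s.
(b) ΔV₂ = |v₂ − v₂ᵗ| ≈ 5.982e+04 m/s = 59.82 km/s.
(c) ΔV_total = ΔV₁ + ΔV₂ ≈ 1.393e+05 m/s = 139.3 km/s.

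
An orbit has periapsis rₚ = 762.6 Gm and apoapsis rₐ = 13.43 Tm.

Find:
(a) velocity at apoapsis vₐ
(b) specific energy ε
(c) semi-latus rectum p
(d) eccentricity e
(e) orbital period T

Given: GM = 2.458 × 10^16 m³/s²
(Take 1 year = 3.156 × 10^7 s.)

Convert to SI: rₚ = 762.6 Gm = 7.626e+11 m; rₐ = 13.43 Tm = 1.343e+13 m.
(a) With a = (rₚ + rₐ)/2 = 7.0963e+12 m, vₐ = √(GM (2/rₐ − 1/a)) = √(2.458e+16 · (2/1.343e+13 − 1/7.0963e+12)) m/s ≈ 14.02 m/s
(b) With a = (rₚ + rₐ)/2 = 7.0963e+12 m, ε = −GM/(2a) = −2.458e+16/(2 · 7.0963e+12) J/kg ≈ -1732 J/kg
(c) From a = (rₚ + rₐ)/2 = 7.0963e+12 m and e = (rₐ − rₚ)/(rₐ + rₚ) = 0.892536, p = a(1 − e²) = 7.0963e+12 · (1 − (0.892536)²) ≈ 1.443e+12 m
(d) e = (rₐ − rₚ)/(rₐ + rₚ) = (1.343e+13 − 7.626e+11)/(1.343e+13 + 7.626e+11) ≈ 0.8925
(e) With a = (rₚ + rₐ)/2 = 7.0963e+12 m, T = 2π √(a³/GM) = 2π √((7.0963e+12)³/2.458e+16) s ≈ 7.576e+11 s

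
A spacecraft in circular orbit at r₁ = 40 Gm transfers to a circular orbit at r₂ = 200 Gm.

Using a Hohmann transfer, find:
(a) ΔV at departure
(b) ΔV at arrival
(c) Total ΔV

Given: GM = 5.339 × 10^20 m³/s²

Convert to SI: r₁ = 40 Gm = 4e+10 m; r₂ = 200 Gm = 2e+11 m.
Transfer semi-major axis: a_t = (r₁ + r₂)/2 = (4e+10 + 2e+11)/2 = 1.2e+11 m.
Circular speeds: v₁ = √(GM/r₁) = 115531 m/s, v₂ = √(GM/r₂) = 51667.2 m/s.
Transfer speeds (vis-viva v² = GM(2/r − 1/a_t)): v₁ᵗ = 149150 m/s, v₂ᵗ = 29830.1 m/s.
(a) ΔV₁ = |v₁ᵗ − v₁| ≈ 3.362e+04 m/s = 33.62 km/s.
(b) ΔV₂ = |v₂ − v₂ᵗ| ≈ 2.184e+04 m/s = 21.84 km/s.
(c) ΔV_total = ΔV₁ + ΔV₂ ≈ 5.546e+04 m/s = 55.46 km/s.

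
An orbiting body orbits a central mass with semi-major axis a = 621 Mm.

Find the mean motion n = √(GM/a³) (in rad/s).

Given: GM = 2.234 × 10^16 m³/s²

Convert to SI: a = 621 Mm = 6.21e+08 m.
n = √(GM / a³).
n = √(2.234e+16 / (6.21e+08)³) rad/s ≈ 9.658e-06 rad/s.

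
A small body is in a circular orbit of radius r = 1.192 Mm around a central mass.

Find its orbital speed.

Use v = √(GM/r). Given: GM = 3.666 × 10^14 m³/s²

Convert to SI: r = 1.192 Mm = 1.192e+06 m.
For a circular orbit, gravity supplies the centripetal force, so v = √(GM / r).
v = √(3.666e+14 / 1.192e+06) m/s ≈ 1.754e+04 m/s = 17.54 km/s.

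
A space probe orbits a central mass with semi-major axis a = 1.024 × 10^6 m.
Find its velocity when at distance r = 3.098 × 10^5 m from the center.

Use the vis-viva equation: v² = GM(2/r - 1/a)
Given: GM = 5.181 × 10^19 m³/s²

Vis-viva: v = √(GM · (2/r − 1/a)).
2/r − 1/a = 2/309800 − 1/1.024e+06 = 5.47922e-06 m⁻¹.
v = √(5.181e+19 · 5.47922e-06) m/s ≈ 1.685e+07 m/s = 1.685e+04 km/s.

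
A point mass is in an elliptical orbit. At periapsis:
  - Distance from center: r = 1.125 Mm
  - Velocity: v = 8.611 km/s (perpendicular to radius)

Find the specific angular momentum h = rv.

Convert to SI: r = 1.125 Mm = 1.125e+06 m; v = 8.611 km/s = 8611 m/s.
With v perpendicular to r, h = r · v.
h = 1.125e+06 · 8611 m²/s ≈ 9.687e+09 m²/s.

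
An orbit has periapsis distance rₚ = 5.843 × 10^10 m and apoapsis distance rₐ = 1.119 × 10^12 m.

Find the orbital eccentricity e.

e = (rₐ − rₚ) / (rₐ + rₚ).
e = (1.119e+12 − 5.843e+10) / (1.119e+12 + 5.843e+10) = 1.06057e+12 / 1.17743e+12 ≈ 0.9007.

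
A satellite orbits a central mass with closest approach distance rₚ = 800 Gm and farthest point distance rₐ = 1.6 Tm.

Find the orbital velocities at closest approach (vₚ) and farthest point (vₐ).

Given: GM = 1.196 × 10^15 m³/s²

Convert to SI: rₚ = 800 Gm = 8e+11 m; rₐ = 1.6 Tm = 1.6e+12 m.
Use the vis-viva equation v² = GM(2/r − 1/a) with a = (rₚ + rₐ)/2 = (8e+11 + 1.6e+12)/2 = 1.2e+12 m.
vₚ = √(GM · (2/rₚ − 1/a)) = √(1.196e+15 · (2/8e+11 − 1/1.2e+12)) m/s ≈ 44.65 m/s = 44.65 m/s.
vₐ = √(GM · (2/rₐ − 1/a)) = √(1.196e+15 · (2/1.6e+12 − 1/1.2e+12)) m/s ≈ 22.32 m/s = 22.32 m/s.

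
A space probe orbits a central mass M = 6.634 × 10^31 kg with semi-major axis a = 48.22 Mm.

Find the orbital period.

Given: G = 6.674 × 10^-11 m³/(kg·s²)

Convert to SI: a = 48.22 Mm = 4.822e+07 m.
GM = G · M = 6.674e-11 · 6.634e+31 = 4.42753e+21 m³/s².
Kepler's third law: T = 2π √(a³ / GM).
Substituting a = 4.822e+07 m and GM = 4.42753e+21 m³/s²:
T = 2π √((4.822e+07)³ / 4.42753e+21) s
T ≈ 31.62 s = 31.62 seconds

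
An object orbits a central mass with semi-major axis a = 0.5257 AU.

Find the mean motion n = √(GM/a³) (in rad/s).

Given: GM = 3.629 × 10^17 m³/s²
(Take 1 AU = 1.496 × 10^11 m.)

Convert to SI: a = 0.5257 AU = 7.86447e+10 m.
n = √(GM / a³).
n = √(3.629e+17 / (7.86447e+10)³) rad/s ≈ 2.731e-08 rad/s.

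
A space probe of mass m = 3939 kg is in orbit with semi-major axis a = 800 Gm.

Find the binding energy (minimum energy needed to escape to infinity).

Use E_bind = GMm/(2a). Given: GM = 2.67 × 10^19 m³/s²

Convert to SI: a = 800 Gm = 8e+11 m.
Total orbital energy is E = −GMm/(2a); binding energy is E_bind = −E = GMm/(2a).
E_bind = 2.67e+19 · 3939 / (2 · 8e+11) J ≈ 6.573e+10 J = 65.73 GJ.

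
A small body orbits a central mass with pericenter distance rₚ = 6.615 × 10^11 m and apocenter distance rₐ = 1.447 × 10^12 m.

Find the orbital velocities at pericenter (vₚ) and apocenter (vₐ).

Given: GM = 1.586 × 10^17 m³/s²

Use the vis-viva equation v² = GM(2/r − 1/a) with a = (rₚ + rₐ)/2 = (6.615e+11 + 1.447e+12)/2 = 1.05425e+12 m.
vₚ = √(GM · (2/rₚ − 1/a)) = √(1.586e+17 · (2/6.615e+11 − 1/1.05425e+12)) m/s ≈ 573.7 m/s = 573.7 m/s.
vₐ = √(GM · (2/rₐ − 1/a)) = √(1.586e+17 · (2/1.447e+12 − 1/1.05425e+12)) m/s ≈ 262.2 m/s = 262.2 m/s.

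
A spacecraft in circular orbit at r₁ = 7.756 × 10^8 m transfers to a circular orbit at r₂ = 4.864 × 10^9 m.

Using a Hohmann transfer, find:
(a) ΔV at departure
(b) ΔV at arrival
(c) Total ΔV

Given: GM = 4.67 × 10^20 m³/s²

Transfer semi-major axis: a_t = (r₁ + r₂)/2 = (7.756e+08 + 4.864e+09)/2 = 2.8198e+09 m.
Circular speeds: v₁ = √(GM/r₁) = 775960 m/s, v₂ = √(GM/r₂) = 309857 m/s.
Transfer speeds (vis-viva v² = GM(2/r − 1/a_t)): v₁ᵗ = 1.01912e+06 m/s, v₂ᵗ = 162507 m/s.
(a) ΔV₁ = |v₁ᵗ − v₁| ≈ 2.432e+05 m/s = 243.2 km/s.
(b) ΔV₂ = |v₂ − v₂ᵗ| ≈ 1.474e+05 m/s = 147.4 km/s.
(c) ΔV_total = ΔV₁ + ΔV₂ ≈ 3.905e+05 m/s = 390.5 km/s.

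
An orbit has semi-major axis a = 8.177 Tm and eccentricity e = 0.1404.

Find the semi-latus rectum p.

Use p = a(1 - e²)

Convert to SI: a = 8.177 Tm = 8.177e+12 m.
p = a (1 − e²).
p = 8.177e+12 · (1 − (0.1404)²) = 8.177e+12 · 0.980288 ≈ 8.016e+12 m = 8.016 Tm.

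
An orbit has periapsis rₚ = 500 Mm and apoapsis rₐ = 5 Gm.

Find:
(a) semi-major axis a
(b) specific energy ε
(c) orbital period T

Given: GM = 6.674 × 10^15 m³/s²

Convert to SI: rₚ = 500 Mm = 5e+08 m; rₐ = 5 Gm = 5e+09 m.
(a) a = (rₚ + rₐ)/2 = (5e+08 + 5e+09)/2 ≈ 2.75e+09 m
(b) With a = (rₚ + rₐ)/2 = 2.75e+09 m, ε = −GM/(2a) = −6.674e+15/(2 · 2.75e+09) J/kg ≈ -1.213e+06 J/kg
(c) With a = (rₚ + rₐ)/2 = 2.75e+09 m, T = 2π √(a³/GM) = 2π √((2.75e+09)³/6.674e+15) s ≈ 1.109e+07 s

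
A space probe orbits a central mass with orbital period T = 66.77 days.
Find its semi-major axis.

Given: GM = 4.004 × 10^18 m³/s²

Convert to SI: T = 66.77 days = 5.76893e+06 s.
Invert Kepler's third law: a = (GM · T² / (4π²))^(1/3).
Substituting T = 5.76893e+06 s and GM = 4.004e+18 m³/s²:
a = (4.004e+18 · (5.76893e+06)² / (4π²))^(1/3) m
a ≈ 1.5e+10 m = 15 Gm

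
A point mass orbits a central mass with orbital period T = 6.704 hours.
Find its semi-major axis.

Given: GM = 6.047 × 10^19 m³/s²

Convert to SI: T = 6.704 hours = 24134.4 s.
Invert Kepler's third law: a = (GM · T² / (4π²))^(1/3).
Substituting T = 24134.4 s and GM = 6.047e+19 m³/s²:
a = (6.047e+19 · (24134.4)² / (4π²))^(1/3) m
a ≈ 9.627e+08 m = 962.7 Mm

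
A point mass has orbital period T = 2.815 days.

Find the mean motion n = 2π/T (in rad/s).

Convert to SI: T = 2.815 days = 243216 s.
n = 2π / T.
n = 2π / 243216 s ≈ 2.583e-05 rad/s.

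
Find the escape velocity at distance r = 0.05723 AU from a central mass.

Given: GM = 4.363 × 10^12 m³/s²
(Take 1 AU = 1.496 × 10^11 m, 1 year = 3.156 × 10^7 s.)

Convert to SI: r = 0.05723 AU = 8.56161e+09 m.
Escape velocity comes from setting total energy to zero: ½v² − GM/r = 0 ⇒ v_esc = √(2GM / r).
v_esc = √(2 · 4.363e+12 / 8.56161e+09) m/s ≈ 31.92 m/s = 0.006735 AU/year.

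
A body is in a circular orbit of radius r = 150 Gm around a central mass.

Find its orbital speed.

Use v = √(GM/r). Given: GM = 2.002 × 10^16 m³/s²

Convert to SI: r = 150 Gm = 1.5e+11 m.
For a circular orbit, gravity supplies the centripetal force, so v = √(GM / r).
v = √(2.002e+16 / 1.5e+11) m/s ≈ 365.3 m/s = 365.3 m/s.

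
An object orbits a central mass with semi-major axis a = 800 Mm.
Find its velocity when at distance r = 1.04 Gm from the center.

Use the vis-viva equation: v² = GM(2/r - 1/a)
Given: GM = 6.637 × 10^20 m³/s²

Convert to SI: a = 800 Mm = 8e+08 m; r = 1.04 Gm = 1.04e+09 m.
Vis-viva: v = √(GM · (2/r − 1/a)).
2/r − 1/a = 2/1.04e+09 − 1/8e+08 = 6.73077e-10 m⁻¹.
v = √(6.637e+20 · 6.73077e-10) m/s ≈ 6.684e+05 m/s = 668.4 km/s.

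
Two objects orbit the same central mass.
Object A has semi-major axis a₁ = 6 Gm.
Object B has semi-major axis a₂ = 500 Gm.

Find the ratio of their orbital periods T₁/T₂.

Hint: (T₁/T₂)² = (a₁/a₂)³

Convert to SI: a₁ = 6 Gm = 6e+09 m; a₂ = 500 Gm = 5e+11 m.
From Kepler's third law, (T₁/T₂)² = (a₁/a₂)³, so T₁/T₂ = (a₁/a₂)^(3/2).
a₁/a₂ = 6e+09 / 5e+11 = 0.012.
T₁/T₂ = (0.012)^(3/2) ≈ 0.001315.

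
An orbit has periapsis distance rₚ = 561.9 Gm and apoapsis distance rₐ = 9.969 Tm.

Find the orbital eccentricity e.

Convert to SI: rₚ = 561.9 Gm = 5.619e+11 m; rₐ = 9.969 Tm = 9.969e+12 m.
e = (rₐ − rₚ) / (rₐ + rₚ).
e = (9.969e+12 − 5.619e+11) / (9.969e+12 + 5.619e+11) = 9.4071e+12 / 1.05309e+13 ≈ 0.8933.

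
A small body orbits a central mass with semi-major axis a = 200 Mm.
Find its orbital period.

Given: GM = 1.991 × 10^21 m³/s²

Convert to SI: a = 200 Mm = 2e+08 m.
Kepler's third law: T = 2π √(a³ / GM).
Substituting a = 2e+08 m and GM = 1.991e+21 m³/s²:
T = 2π √((2e+08)³ / 1.991e+21) s
T ≈ 398.3 s = 6.638 minutes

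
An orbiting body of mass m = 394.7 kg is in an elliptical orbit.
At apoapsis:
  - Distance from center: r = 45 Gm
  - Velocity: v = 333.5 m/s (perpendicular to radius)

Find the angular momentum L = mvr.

Convert to SI: r = 45 Gm = 4.5e+10 m.
Since v is perpendicular to r, L = m · v · r.
L = 394.7 · 333.5 · 4.5e+10 kg·m²/s ≈ 5.923e+15 kg·m²/s.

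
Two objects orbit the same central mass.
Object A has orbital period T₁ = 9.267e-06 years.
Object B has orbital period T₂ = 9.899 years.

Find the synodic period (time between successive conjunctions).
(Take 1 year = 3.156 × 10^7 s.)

Convert to SI: T₁ = 9.267e-06 years = 292.467 s; T₂ = 9.899 years = 3.12412e+08 s.
T_syn = |T₁ · T₂ / (T₁ − T₂)|.
T_syn = |292.467 · 3.12412e+08 / (292.467 − 3.12412e+08)| s ≈ 292.5 s = 9.267e-06 years.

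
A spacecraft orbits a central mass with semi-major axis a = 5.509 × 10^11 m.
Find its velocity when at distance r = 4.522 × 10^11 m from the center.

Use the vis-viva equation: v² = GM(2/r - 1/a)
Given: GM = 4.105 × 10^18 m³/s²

Vis-viva: v = √(GM · (2/r − 1/a)).
2/r − 1/a = 2/4.522e+11 − 1/5.509e+11 = 2.60761e-12 m⁻¹.
v = √(4.105e+18 · 2.60761e-12) m/s ≈ 3272 m/s = 3.272 km/s.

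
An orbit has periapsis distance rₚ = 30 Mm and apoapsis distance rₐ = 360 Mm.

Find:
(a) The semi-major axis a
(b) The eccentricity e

Convert to SI: rₚ = 30 Mm = 3e+07 m; rₐ = 360 Mm = 3.6e+08 m.
(a) a = (rₚ + rₐ) / 2 = (3e+07 + 3.6e+08) / 2 ≈ 1.95e+08 m = 195 Mm.
(b) e = (rₐ − rₚ) / (rₐ + rₚ) = (3.6e+08 − 3e+07) / (3.6e+08 + 3e+07) ≈ 0.8462.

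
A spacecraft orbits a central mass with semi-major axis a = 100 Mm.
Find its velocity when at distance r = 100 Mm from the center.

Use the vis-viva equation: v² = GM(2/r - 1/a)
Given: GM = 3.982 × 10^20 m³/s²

Convert to SI: a = 100 Mm = 1e+08 m; r = 100 Mm = 1e+08 m.
Vis-viva: v = √(GM · (2/r − 1/a)).
2/r − 1/a = 2/1e+08 − 1/1e+08 = 1e-08 m⁻¹.
v = √(3.982e+20 · 1e-08) m/s ≈ 1.995e+06 m/s = 1995 km/s.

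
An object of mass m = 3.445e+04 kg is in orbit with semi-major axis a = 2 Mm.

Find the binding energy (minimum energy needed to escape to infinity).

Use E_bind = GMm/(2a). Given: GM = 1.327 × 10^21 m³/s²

Convert to SI: a = 2 Mm = 2e+06 m.
Total orbital energy is E = −GMm/(2a); binding energy is E_bind = −E = GMm/(2a).
E_bind = 1.327e+21 · 3.445e+04 / (2 · 2e+06) J ≈ 1.143e+19 J = 11.43 EJ.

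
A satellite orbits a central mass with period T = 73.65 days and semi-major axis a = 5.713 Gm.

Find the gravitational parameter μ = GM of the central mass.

Convert to SI: T = 73.65 days = 6.36336e+06 s; a = 5.713 Gm = 5.713e+09 m.
GM = 4π² · a³ / T².
GM = 4π² · (5.713e+09)³ / (6.36336e+06)² m³/s² ≈ 1.818e+17 m³/s² = 1.818 × 10^17 m³/s².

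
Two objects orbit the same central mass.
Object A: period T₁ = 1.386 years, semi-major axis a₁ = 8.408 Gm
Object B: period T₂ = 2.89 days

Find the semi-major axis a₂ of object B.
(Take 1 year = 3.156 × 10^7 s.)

Convert to SI: T₁ = 1.386 years = 4.37422e+07 s; a₁ = 8.408 Gm = 8.408e+09 m; T₂ = 2.89 days = 249696 s.
Kepler's third law: (T₁/T₂)² = (a₁/a₂)³ ⇒ a₂ = a₁ · (T₂/T₁)^(2/3).
T₂/T₁ = 249696 / 4.37422e+07 = 0.00570836.
a₂ = 8.408e+09 · (0.00570836)^(2/3) m ≈ 2.686e+08 m = 268.6 Mm.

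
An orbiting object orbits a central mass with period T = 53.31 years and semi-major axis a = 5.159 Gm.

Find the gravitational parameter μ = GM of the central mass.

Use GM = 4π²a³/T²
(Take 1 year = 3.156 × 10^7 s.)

Convert to SI: T = 53.31 years = 1.68246e+09 s; a = 5.159 Gm = 5.159e+09 m.
GM = 4π² · a³ / T².
GM = 4π² · (5.159e+09)³ / (1.68246e+09)² m³/s² ≈ 1.915e+12 m³/s² = 1.915 × 10^12 m³/s².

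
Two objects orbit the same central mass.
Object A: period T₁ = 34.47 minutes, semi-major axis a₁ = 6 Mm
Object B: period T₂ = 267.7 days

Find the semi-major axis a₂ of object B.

Convert to SI: T₁ = 34.47 minutes = 2068.2 s; a₁ = 6 Mm = 6e+06 m; T₂ = 267.7 days = 2.31293e+07 s.
Kepler's third law: (T₁/T₂)² = (a₁/a₂)³ ⇒ a₂ = a₁ · (T₂/T₁)^(2/3).
T₂/T₁ = 2.31293e+07 / 2068.2 = 11183.3.
a₂ = 6e+06 · (11183.3)^(2/3) m ≈ 3.001e+09 m = 3.001 Gm.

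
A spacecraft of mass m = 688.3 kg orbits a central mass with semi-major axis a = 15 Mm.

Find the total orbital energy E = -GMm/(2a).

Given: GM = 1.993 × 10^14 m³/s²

Convert to SI: a = 15 Mm = 1.5e+07 m.
E = −GMm / (2a).
E = −1.993e+14 · 688.3 / (2 · 1.5e+07) J ≈ -4.573e+09 J = -4.573 GJ.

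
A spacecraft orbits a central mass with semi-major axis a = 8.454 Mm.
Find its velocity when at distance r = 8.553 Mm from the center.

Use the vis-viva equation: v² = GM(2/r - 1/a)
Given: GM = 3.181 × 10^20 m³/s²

Convert to SI: a = 8.454 Mm = 8.454e+06 m; r = 8.553 Mm = 8.553e+06 m.
Vis-viva: v = √(GM · (2/r − 1/a)).
2/r − 1/a = 2/8.553e+06 − 1/8.454e+06 = 1.15549e-07 m⁻¹.
v = √(3.181e+20 · 1.15549e-07) m/s ≈ 6.063e+06 m/s = 6063 km/s.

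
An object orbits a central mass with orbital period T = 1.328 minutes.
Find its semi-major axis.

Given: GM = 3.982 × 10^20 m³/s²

Convert to SI: T = 1.328 minutes = 79.68 s.
Invert Kepler's third law: a = (GM · T² / (4π²))^(1/3).
Substituting T = 79.68 s and GM = 3.982e+20 m³/s²:
a = (3.982e+20 · (79.68)² / (4π²))^(1/3) m
a ≈ 4.001e+07 m = 40.01 Mm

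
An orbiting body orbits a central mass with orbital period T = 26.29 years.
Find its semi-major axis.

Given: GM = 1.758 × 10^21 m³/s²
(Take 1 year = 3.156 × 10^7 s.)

Convert to SI: T = 26.29 years = 8.29712e+08 s.
Invert Kepler's third law: a = (GM · T² / (4π²))^(1/3).
Substituting T = 8.29712e+08 s and GM = 1.758e+21 m³/s²:
a = (1.758e+21 · (8.29712e+08)² / (4π²))^(1/3) m
a ≈ 3.13e+12 m = 3.13 Tm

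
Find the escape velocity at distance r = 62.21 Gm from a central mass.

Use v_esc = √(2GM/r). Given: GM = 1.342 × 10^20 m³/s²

Convert to SI: r = 62.21 Gm = 6.221e+10 m.
Escape velocity comes from setting total energy to zero: ½v² − GM/r = 0 ⇒ v_esc = √(2GM / r).
v_esc = √(2 · 1.342e+20 / 6.221e+10) m/s ≈ 6.568e+04 m/s = 65.68 km/s.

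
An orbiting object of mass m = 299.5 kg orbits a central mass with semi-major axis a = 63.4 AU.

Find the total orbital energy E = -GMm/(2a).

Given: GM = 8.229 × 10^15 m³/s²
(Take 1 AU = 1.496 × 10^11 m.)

Convert to SI: a = 63.4 AU = 9.48464e+12 m.
E = −GMm / (2a).
E = −8.229e+15 · 299.5 / (2 · 9.48464e+12) J ≈ -1.299e+05 J = -129.9 kJ.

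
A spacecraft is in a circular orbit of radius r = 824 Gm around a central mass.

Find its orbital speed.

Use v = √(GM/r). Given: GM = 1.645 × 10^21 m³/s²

Convert to SI: r = 824 Gm = 8.24e+11 m.
For a circular orbit, gravity supplies the centripetal force, so v = √(GM / r).
v = √(1.645e+21 / 8.24e+11) m/s ≈ 4.468e+04 m/s = 44.68 km/s.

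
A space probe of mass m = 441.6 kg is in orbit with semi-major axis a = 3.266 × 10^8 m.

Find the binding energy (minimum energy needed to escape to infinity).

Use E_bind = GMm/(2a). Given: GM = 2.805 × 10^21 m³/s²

Total orbital energy is E = −GMm/(2a); binding energy is E_bind = −E = GMm/(2a).
E_bind = 2.805e+21 · 441.6 / (2 · 3.266e+08) J ≈ 1.896e+15 J = 1.896 PJ.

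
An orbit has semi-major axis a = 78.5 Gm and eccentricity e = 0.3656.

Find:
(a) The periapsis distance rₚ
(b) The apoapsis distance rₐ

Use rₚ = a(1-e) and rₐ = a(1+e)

Convert to SI: a = 78.5 Gm = 7.85e+10 m.
(a) rₚ = a(1 − e) = 7.85e+10 · (1 − 0.3656) = 7.85e+10 · 0.6344 ≈ 4.98e+10 m = 49.8 Gm.
(b) rₐ = a(1 + e) = 7.85e+10 · (1 + 0.3656) = 7.85e+10 · 1.3656 ≈ 1.072e+11 m = 107.2 Gm.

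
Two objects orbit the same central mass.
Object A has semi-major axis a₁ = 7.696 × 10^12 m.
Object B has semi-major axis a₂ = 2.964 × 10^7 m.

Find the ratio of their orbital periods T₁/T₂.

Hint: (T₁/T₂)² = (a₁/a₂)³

From Kepler's third law, (T₁/T₂)² = (a₁/a₂)³, so T₁/T₂ = (a₁/a₂)^(3/2).
a₁/a₂ = 7.696e+12 / 2.964e+07 = 259649.
T₁/T₂ = (259649)^(3/2) ≈ 1.323e+08.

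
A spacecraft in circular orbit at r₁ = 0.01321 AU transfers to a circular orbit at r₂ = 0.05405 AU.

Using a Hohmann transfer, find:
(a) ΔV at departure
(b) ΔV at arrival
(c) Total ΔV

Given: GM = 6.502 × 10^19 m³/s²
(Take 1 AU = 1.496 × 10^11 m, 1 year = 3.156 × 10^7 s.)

Convert to SI: r₁ = 0.01321 AU = 1.97622e+09 m; r₂ = 0.05405 AU = 8.08588e+09 m.
Transfer semi-major axis: a_t = (r₁ + r₂)/2 = (1.97622e+09 + 8.08588e+09)/2 = 5.03105e+09 m.
Circular speeds: v₁ = √(GM/r₁) = 181387 m/s, v₂ = √(GM/r₂) = 89672.6 m/s.
Transfer speeds (vis-viva v² = GM(2/r − 1/a_t)): v₁ᵗ = 229954 m/s, v₂ᵗ = 56201.5 m/s.
(a) ΔV₁ = |v₁ᵗ − v₁| ≈ 4.857e+04 m/s = 10.25 AU/year.
(b) ΔV₂ = |v₂ − v₂ᵗ| ≈ 3.347e+04 m/s = 7.061 AU/year.
(c) ΔV_total = ΔV₁ + ΔV₂ ≈ 8.204e+04 m/s = 17.31 AU/year.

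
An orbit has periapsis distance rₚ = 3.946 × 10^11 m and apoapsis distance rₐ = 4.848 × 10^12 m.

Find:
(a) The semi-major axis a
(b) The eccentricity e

(a) a = (rₚ + rₐ) / 2 = (3.946e+11 + 4.848e+12) / 2 ≈ 2.621e+12 m = 2.621 × 10^12 m.
(b) e = (rₐ − rₚ) / (rₐ + rₚ) = (4.848e+12 − 3.946e+11) / (4.848e+12 + 3.946e+11) ≈ 0.8495.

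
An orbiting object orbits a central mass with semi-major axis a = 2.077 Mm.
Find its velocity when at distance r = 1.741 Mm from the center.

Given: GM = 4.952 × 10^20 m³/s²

Convert to SI: a = 2.077 Mm = 2.077e+06 m; r = 1.741 Mm = 1.741e+06 m.
Vis-viva: v = √(GM · (2/r − 1/a)).
2/r − 1/a = 2/1.741e+06 − 1/2.077e+06 = 6.67301e-07 m⁻¹.
v = √(4.952e+20 · 6.67301e-07) m/s ≈ 1.818e+07 m/s = 1.818e+04 km/s.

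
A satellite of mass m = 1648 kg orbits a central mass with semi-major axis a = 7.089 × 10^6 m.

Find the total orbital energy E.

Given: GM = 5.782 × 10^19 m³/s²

E = −GMm / (2a).
E = −5.782e+19 · 1648 / (2 · 7.089e+06) J ≈ -6.721e+15 J = -6.721 PJ.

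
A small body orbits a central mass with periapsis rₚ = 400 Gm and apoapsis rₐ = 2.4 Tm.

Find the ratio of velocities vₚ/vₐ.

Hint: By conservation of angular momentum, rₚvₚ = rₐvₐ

Convert to SI: rₚ = 400 Gm = 4e+11 m; rₐ = 2.4 Tm = 2.4e+12 m.
Conservation of angular momentum gives rₚvₚ = rₐvₐ, so vₚ/vₐ = rₐ/rₚ.
vₚ/vₐ = 2.4e+12 / 4e+11 ≈ 6.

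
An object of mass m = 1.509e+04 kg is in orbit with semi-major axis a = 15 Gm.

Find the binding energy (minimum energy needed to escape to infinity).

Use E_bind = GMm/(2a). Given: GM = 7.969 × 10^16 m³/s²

Convert to SI: a = 15 Gm = 1.5e+10 m.
Total orbital energy is E = −GMm/(2a); binding energy is E_bind = −E = GMm/(2a).
E_bind = 7.969e+16 · 1.509e+04 / (2 · 1.5e+10) J ≈ 4.008e+10 J = 40.08 GJ.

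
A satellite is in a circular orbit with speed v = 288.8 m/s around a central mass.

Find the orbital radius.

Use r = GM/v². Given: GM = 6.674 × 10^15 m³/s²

For a circular orbit, v² = GM / r, so r = GM / v².
r = 6.674e+15 / (288.8)² m ≈ 8.002e+10 m = 80.02 Gm.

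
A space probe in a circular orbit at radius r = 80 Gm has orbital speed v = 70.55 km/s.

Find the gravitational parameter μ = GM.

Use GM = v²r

Convert to SI: r = 80 Gm = 8e+10 m; v = 70.55 km/s = 70550 m/s.
For a circular orbit v² = GM/r, so GM = v² · r.
GM = (70550)² · 8e+10 m³/s² ≈ 3.982e+20 m³/s² = 3.982 × 10^20 m³/s².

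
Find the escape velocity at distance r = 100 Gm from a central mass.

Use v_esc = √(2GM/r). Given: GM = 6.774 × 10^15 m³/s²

Convert to SI: r = 100 Gm = 1e+11 m.
Escape velocity comes from setting total energy to zero: ½v² − GM/r = 0 ⇒ v_esc = √(2GM / r).
v_esc = √(2 · 6.774e+15 / 1e+11) m/s ≈ 368.1 m/s = 368.1 m/s.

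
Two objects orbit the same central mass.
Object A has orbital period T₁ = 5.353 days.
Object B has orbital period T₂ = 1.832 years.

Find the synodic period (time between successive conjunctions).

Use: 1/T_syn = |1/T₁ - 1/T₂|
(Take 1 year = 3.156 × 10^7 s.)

Convert to SI: T₁ = 5.353 days = 462499 s; T₂ = 1.832 years = 5.78179e+07 s.
T_syn = |T₁ · T₂ / (T₁ − T₂)|.
T_syn = |462499 · 5.78179e+07 / (462499 − 5.78179e+07)| s ≈ 4.662e+05 s = 5.396 days.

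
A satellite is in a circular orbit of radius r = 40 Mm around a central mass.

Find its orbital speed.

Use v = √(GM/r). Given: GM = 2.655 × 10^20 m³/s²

Convert to SI: r = 40 Mm = 4e+07 m.
For a circular orbit, gravity supplies the centripetal force, so v = √(GM / r).
v = √(2.655e+20 / 4e+07) m/s ≈ 2.576e+06 m/s = 2576 km/s.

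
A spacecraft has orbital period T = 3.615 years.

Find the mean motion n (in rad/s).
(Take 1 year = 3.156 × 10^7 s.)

Convert to SI: T = 3.615 years = 1.14089e+08 s.
n = 2π / T.
n = 2π / 1.14089e+08 s ≈ 5.507e-08 rad/s.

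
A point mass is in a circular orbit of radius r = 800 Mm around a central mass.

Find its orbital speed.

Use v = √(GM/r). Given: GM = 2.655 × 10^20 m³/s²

Convert to SI: r = 800 Mm = 8e+08 m.
For a circular orbit, gravity supplies the centripetal force, so v = √(GM / r).
v = √(2.655e+20 / 8e+08) m/s ≈ 5.761e+05 m/s = 576.1 km/s.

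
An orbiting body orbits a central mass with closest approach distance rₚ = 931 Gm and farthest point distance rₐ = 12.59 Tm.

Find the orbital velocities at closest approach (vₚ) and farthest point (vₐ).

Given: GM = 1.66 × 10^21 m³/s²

Convert to SI: rₚ = 931 Gm = 9.31e+11 m; rₐ = 12.59 Tm = 1.259e+13 m.
Use the vis-viva equation v² = GM(2/r − 1/a) with a = (rₚ + rₐ)/2 = (9.31e+11 + 1.259e+13)/2 = 6.7605e+12 m.
vₚ = √(GM · (2/rₚ − 1/a)) = √(1.66e+21 · (2/9.31e+11 − 1/6.7605e+12)) m/s ≈ 5.762e+04 m/s = 57.62 km/s.
vₐ = √(GM · (2/rₐ − 1/a)) = √(1.66e+21 · (2/1.259e+13 − 1/6.7605e+12)) m/s ≈ 4261 m/s = 4.261 km/s.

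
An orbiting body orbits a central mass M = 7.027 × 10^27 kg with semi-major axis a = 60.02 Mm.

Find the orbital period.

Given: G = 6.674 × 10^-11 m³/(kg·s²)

Convert to SI: a = 60.02 Mm = 6.002e+07 m.
GM = G · M = 6.674e-11 · 7.027e+27 = 4.68982e+17 m³/s².
Kepler's third law: T = 2π √(a³ / GM).
Substituting a = 6.002e+07 m and GM = 4.68982e+17 m³/s²:
T = 2π √((6.002e+07)³ / 4.68982e+17) s
T ≈ 4266 s = 1.185 hours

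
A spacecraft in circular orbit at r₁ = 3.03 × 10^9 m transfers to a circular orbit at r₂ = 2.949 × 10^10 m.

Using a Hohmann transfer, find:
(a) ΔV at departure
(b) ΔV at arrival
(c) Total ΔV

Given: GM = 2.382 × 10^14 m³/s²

Transfer semi-major axis: a_t = (r₁ + r₂)/2 = (3.03e+09 + 2.949e+10)/2 = 1.626e+10 m.
Circular speeds: v₁ = √(GM/r₁) = 280.382 m/s, v₂ = √(GM/r₂) = 89.8739 m/s.
Transfer speeds (vis-viva v² = GM(2/r − 1/a_t)): v₁ᵗ = 377.595 m/s, v₂ᵗ = 38.7967 m/s.
(a) ΔV₁ = |v₁ᵗ − v₁| ≈ 97.21 m/s = 97.21 m/s.
(b) ΔV₂ = |v₂ − v₂ᵗ| ≈ 51.08 m/s = 51.08 m/s.
(c) ΔV_total = ΔV₁ + ΔV₂ ≈ 148.3 m/s = 148.3 m/s.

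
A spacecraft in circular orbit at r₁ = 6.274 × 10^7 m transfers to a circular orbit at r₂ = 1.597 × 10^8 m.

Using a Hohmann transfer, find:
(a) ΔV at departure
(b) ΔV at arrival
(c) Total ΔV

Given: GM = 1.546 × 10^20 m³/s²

Transfer semi-major axis: a_t = (r₁ + r₂)/2 = (6.274e+07 + 1.597e+08)/2 = 1.1122e+08 m.
Circular speeds: v₁ = √(GM/r₁) = 1.56976e+06 m/s, v₂ = √(GM/r₂) = 983903 m/s.
Transfer speeds (vis-viva v² = GM(2/r − 1/a_t)): v₁ᵗ = 1.88102e+06 m/s, v₂ᵗ = 738981 m/s.
(a) ΔV₁ = |v₁ᵗ − v₁| ≈ 3.113e+05 m/s = 311.3 km/s.
(b) ΔV₂ = |v₂ − v₂ᵗ| ≈ 2.449e+05 m/s = 244.9 km/s.
(c) ΔV_total = ΔV₁ + ΔV₂ ≈ 5.562e+05 m/s = 556.2 km/s.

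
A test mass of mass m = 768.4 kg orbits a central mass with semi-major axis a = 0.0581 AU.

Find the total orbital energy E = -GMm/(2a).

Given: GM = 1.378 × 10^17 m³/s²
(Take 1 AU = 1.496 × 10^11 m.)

Convert to SI: a = 0.0581 AU = 8.69176e+09 m.
E = −GMm / (2a).
E = −1.378e+17 · 768.4 / (2 · 8.69176e+09) J ≈ -6.091e+09 J = -6.091 GJ.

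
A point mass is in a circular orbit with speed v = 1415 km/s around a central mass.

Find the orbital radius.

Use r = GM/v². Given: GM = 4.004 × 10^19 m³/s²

Convert to SI: v = 1415 km/s = 1.415e+06 m/s.
For a circular orbit, v² = GM / r, so r = GM / v².
r = 4.004e+19 / (1.415e+06)² m ≈ 2e+07 m = 20 Mm.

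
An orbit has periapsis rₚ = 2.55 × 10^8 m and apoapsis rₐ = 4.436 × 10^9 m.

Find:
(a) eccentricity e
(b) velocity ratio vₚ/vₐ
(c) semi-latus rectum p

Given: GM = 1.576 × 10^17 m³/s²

(a) e = (rₐ − rₚ)/(rₐ + rₚ) = (4.436e+09 − 2.55e+08)/(4.436e+09 + 2.55e+08) ≈ 0.8913
(b) Conservation of angular momentum (rₚvₚ = rₐvₐ) gives vₚ/vₐ = rₐ/rₚ = 4.436e+09/2.55e+08 ≈ 17.4
(c) From a = (rₚ + rₐ)/2 = 2.3455e+09 m and e = (rₐ − rₚ)/(rₐ + rₚ) = 0.891281, p = a(1 − e²) = 2.3455e+09 · (1 − (0.891281)²) ≈ 4.823e+08 m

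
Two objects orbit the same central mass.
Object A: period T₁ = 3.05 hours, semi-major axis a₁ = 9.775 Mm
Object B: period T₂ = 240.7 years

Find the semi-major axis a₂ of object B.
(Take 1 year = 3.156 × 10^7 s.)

Convert to SI: T₁ = 3.05 hours = 10980 s; a₁ = 9.775 Mm = 9.775e+06 m; T₂ = 240.7 years = 7.59649e+09 s.
Kepler's third law: (T₁/T₂)² = (a₁/a₂)³ ⇒ a₂ = a₁ · (T₂/T₁)^(2/3).
T₂/T₁ = 7.59649e+09 / 10980 = 691848.
a₂ = 9.775e+06 · (691848)^(2/3) m ≈ 7.646e+10 m = 76.46 Gm.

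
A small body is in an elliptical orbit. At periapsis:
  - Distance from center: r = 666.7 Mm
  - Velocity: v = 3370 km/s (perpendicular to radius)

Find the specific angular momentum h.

Convert to SI: r = 666.7 Mm = 6.667e+08 m; v = 3370 km/s = 3.37e+06 m/s.
With v perpendicular to r, h = r · v.
h = 6.667e+08 · 3.37e+06 m²/s ≈ 2.247e+15 m²/s.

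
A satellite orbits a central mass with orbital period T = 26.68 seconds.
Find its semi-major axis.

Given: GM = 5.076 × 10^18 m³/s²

Invert Kepler's third law: a = (GM · T² / (4π²))^(1/3).
Substituting T = 26.68 s and GM = 5.076e+18 m³/s²:
a = (5.076e+18 · (26.68)² / (4π²))^(1/3) m
a ≈ 4.507e+06 m = 4.507 Mm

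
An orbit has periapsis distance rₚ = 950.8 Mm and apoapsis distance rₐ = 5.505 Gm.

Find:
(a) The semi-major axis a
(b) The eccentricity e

Convert to SI: rₚ = 950.8 Mm = 9.508e+08 m; rₐ = 5.505 Gm = 5.505e+09 m.
(a) a = (rₚ + rₐ) / 2 = (9.508e+08 + 5.505e+09) / 2 ≈ 3.228e+09 m = 3.228 Gm.
(b) e = (rₐ − rₚ) / (rₐ + rₚ) = (5.505e+09 − 9.508e+08) / (5.505e+09 + 9.508e+08) ≈ 0.7054.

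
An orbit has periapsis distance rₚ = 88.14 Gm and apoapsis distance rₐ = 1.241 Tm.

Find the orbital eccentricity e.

Convert to SI: rₚ = 88.14 Gm = 8.814e+10 m; rₐ = 1.241 Tm = 1.241e+12 m.
e = (rₐ − rₚ) / (rₐ + rₚ).
e = (1.241e+12 − 8.814e+10) / (1.241e+12 + 8.814e+10) = 1.15286e+12 / 1.32914e+12 ≈ 0.8674.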